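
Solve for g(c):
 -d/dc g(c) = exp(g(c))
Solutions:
 g(c) = log(1/(C1 + c))


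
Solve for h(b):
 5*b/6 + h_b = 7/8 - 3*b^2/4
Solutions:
 h(b) = C1 - b^3/4 - 5*b^2/12 + 7*b/8


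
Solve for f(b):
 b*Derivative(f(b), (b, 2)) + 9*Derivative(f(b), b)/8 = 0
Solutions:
 f(b) = C1 + C2/b^(1/8)


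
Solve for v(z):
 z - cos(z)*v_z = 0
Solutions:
 v(z) = C1 + Integral(z/cos(z), z)


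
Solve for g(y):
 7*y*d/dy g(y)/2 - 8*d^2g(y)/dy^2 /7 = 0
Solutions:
 g(y) = C1 + C2*erfi(7*sqrt(2)*y/8)


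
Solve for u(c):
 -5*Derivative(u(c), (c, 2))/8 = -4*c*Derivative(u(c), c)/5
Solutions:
 u(c) = C1 + C2*erfi(4*c/5)


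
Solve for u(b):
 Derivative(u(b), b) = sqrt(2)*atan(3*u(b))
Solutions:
 Integral(1/atan(3*_y), (_y, u(b))) = C1 + sqrt(2)*b


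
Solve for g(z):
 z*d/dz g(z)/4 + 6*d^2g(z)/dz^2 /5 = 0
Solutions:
 g(z) = C1 + C2*erf(sqrt(15)*z/12)


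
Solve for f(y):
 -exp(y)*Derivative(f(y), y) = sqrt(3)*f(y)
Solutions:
 f(y) = C1*exp(sqrt(3)*exp(-y))


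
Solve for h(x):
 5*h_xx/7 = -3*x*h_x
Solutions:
 h(x) = C1 + C2*erf(sqrt(210)*x/10)


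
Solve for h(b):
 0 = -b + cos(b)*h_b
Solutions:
 h(b) = C1 + Integral(b/cos(b), b)


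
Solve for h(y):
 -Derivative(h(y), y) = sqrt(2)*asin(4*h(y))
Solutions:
 Integral(1/asin(4*_y), (_y, h(y))) = C1 - sqrt(2)*y


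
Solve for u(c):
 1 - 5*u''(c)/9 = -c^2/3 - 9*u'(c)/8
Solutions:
 u(c) = C1 + C2*exp(81*c/40) - 8*c^3/81 - 320*c^2/2187 - 183064*c/177147


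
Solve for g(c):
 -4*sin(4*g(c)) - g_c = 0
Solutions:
 g(c) = -acos((-C1 - exp(32*c))/(C1 - exp(32*c)))/4 + pi/2
 g(c) = acos((-C1 - exp(32*c))/(C1 - exp(32*c)))/4


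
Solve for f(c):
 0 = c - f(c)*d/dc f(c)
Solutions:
 f(c) = -sqrt(C1 + c^2)
 f(c) = sqrt(C1 + c^2)


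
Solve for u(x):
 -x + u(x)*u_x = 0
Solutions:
 u(x) = -sqrt(C1 + x^2)
 u(x) = sqrt(C1 + x^2)


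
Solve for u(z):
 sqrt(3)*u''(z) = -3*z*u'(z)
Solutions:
 u(z) = C1 + C2*erf(sqrt(2)*3^(1/4)*z/2)


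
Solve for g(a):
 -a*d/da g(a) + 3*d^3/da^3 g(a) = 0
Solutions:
 g(a) = C1 + Integral(C2*airyai(3^(2/3)*a/3) + C3*airybi(3^(2/3)*a/3), a)


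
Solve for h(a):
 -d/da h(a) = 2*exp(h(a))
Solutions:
 h(a) = log(1/(C1 + 2*a))


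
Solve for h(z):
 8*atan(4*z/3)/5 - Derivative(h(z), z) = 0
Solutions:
 h(z) = C1 + 8*z*atan(4*z/3)/5 - 3*log(16*z^2 + 9)/5


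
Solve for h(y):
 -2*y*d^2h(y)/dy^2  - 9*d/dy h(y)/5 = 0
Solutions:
 h(y) = C1 + C2*y^(1/10)


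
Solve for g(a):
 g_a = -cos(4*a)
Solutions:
 g(a) = C1 - sin(4*a)/4


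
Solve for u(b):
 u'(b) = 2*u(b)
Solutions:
 u(b) = C1*exp(2*b)


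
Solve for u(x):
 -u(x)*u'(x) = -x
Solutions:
 u(x) = -sqrt(C1 + x^2)
 u(x) = sqrt(C1 + x^2)


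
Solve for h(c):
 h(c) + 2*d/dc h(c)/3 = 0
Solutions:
 h(c) = C1*exp(-3*c/2)


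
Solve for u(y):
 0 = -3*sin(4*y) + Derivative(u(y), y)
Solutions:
 u(y) = C1 - 3*cos(4*y)/4


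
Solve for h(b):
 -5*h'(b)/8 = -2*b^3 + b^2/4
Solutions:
 h(b) = C1 + 4*b^4/5 - 2*b^3/15


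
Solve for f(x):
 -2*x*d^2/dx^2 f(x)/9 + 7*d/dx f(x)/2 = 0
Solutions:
 f(x) = C1 + C2*x^(67/4)


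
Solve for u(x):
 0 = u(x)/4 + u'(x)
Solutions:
 u(x) = C1*exp(-x/4)


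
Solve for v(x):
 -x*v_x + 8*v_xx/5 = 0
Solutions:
 v(x) = C1 + C2*erfi(sqrt(5)*x/4)


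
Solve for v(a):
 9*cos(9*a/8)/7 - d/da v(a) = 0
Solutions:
 v(a) = C1 + 8*sin(9*a/8)/7


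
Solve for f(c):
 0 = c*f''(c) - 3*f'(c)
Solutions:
 f(c) = C1 + C2*c^4


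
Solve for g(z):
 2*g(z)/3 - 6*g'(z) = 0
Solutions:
 g(z) = C1*exp(z/9)


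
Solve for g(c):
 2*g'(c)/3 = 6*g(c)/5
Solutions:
 g(c) = C1*exp(9*c/5)


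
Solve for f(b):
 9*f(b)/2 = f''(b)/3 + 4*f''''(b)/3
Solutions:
 f(b) = C1*exp(-sqrt(2)*b*sqrt(-1 + sqrt(217))/4) + C2*exp(sqrt(2)*b*sqrt(-1 + sqrt(217))/4) + C3*sin(sqrt(2)*b*sqrt(1 + sqrt(217))/4) + C4*cos(sqrt(2)*b*sqrt(1 + sqrt(217))/4)


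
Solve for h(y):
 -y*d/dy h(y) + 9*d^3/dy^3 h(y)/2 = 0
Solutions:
 h(y) = C1 + Integral(C2*airyai(6^(1/3)*y/3) + C3*airybi(6^(1/3)*y/3), y)


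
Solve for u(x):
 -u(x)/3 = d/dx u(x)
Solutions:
 u(x) = C1*exp(-x/3)


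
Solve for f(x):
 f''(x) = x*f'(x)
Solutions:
 f(x) = C1 + C2*erfi(sqrt(2)*x/2)


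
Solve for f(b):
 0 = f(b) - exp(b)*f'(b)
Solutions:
 f(b) = C1*exp(-exp(-b))


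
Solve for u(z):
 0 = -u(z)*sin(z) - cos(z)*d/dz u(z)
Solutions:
 u(z) = C1*cos(z)


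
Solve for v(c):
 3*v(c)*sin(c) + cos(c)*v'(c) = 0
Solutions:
 v(c) = C1*cos(c)^3


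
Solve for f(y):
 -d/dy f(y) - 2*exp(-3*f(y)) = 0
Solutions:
 f(y) = log(C1 - 6*y)/3
 f(y) = log((-3^(1/3) - 3^(5/6)*I)*(C1 - 2*y)^(1/3)/2)
 f(y) = log((-3^(1/3) + 3^(5/6)*I)*(C1 - 2*y)^(1/3)/2)


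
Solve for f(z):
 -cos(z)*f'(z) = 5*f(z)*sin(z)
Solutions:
 f(z) = C1*cos(z)^5


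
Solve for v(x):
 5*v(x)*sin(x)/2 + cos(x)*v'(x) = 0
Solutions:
 v(x) = C1*cos(x)^(5/2)


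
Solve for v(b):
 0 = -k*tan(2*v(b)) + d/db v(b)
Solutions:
 v(b) = -asin(C1*exp(2*b*k))/2 + pi/2
 v(b) = asin(C1*exp(2*b*k))/2


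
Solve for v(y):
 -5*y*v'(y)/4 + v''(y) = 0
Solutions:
 v(y) = C1 + C2*erfi(sqrt(10)*y/4)


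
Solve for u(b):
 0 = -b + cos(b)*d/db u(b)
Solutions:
 u(b) = C1 + Integral(b/cos(b), b)


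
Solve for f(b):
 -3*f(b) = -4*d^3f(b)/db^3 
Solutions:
 f(b) = C3*exp(6^(1/3)*b/2) + (C1*sin(2^(1/3)*3^(5/6)*b/4) + C2*cos(2^(1/3)*3^(5/6)*b/4))*exp(-6^(1/3)*b/4)


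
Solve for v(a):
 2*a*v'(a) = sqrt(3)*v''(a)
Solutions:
 v(a) = C1 + C2*erfi(3^(3/4)*a/3)


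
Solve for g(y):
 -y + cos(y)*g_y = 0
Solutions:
 g(y) = C1 + Integral(y/cos(y), y)


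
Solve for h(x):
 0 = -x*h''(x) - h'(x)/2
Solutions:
 h(x) = C1 + C2*sqrt(x)


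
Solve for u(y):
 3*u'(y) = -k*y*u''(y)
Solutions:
 u(y) = C1 + y^(((re(k) - 3)*re(k) + im(k)^2)/(re(k)^2 + im(k)^2))*(C2*sin(3*log(y)*Abs(im(k))/(re(k)^2 + im(k)^2)) + C3*cos(3*log(y)*im(k)/(re(k)^2 + im(k)^2)))


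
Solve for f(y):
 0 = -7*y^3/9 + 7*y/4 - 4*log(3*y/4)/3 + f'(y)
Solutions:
 f(y) = C1 + 7*y^4/36 - 7*y^2/8 + 4*y*log(y)/3 - 8*y*log(2)/3 - 4*y/3 + 4*y*log(3)/3


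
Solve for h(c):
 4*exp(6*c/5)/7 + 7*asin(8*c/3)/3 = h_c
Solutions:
 h(c) = C1 + 7*c*asin(8*c/3)/3 + 7*sqrt(9 - 64*c^2)/24 + 10*exp(6*c/5)/21


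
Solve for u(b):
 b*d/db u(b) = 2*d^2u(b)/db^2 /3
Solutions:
 u(b) = C1 + C2*erfi(sqrt(3)*b/2)


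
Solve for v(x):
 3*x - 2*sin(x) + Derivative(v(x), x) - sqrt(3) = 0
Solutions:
 v(x) = C1 - 3*x^2/2 + sqrt(3)*x - 2*cos(x)


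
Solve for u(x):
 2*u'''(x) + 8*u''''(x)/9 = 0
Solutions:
 u(x) = C1 + C2*x + C3*x^2 + C4*exp(-9*x/4)


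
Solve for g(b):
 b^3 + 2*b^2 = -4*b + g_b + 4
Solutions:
 g(b) = C1 + b^4/4 + 2*b^3/3 + 2*b^2 - 4*b


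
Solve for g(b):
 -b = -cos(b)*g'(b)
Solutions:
 g(b) = C1 + Integral(b/cos(b), b)


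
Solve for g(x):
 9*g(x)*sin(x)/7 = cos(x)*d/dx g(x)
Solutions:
 g(x) = C1/cos(x)^(9/7)


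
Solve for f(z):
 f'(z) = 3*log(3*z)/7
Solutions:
 f(z) = C1 + 3*z*log(z)/7 - 3*z/7 + 3*z*log(3)/7


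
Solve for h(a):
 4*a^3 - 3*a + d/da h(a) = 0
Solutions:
 h(a) = C1 - a^4 + 3*a^2/2


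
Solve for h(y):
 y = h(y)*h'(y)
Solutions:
 h(y) = -sqrt(C1 + y^2)
 h(y) = sqrt(C1 + y^2)


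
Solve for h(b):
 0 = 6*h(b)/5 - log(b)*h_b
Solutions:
 h(b) = C1*exp(6*li(b)/5)


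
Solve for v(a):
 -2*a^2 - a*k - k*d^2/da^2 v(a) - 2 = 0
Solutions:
 v(a) = C1 + C2*a - a^4/(6*k) - a^3/6 - a^2/k


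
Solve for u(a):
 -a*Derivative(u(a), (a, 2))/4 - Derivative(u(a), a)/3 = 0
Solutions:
 u(a) = C1 + C2/a^(1/3)


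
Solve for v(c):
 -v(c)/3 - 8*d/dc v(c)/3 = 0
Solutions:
 v(c) = C1*exp(-c/8)


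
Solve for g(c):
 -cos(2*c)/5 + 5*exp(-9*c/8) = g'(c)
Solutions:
 g(c) = C1 - sin(2*c)/10 - 40*exp(-9*c/8)/9


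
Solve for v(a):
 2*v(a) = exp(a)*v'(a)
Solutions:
 v(a) = C1*exp(-2*exp(-a))


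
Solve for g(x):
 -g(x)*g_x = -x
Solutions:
 g(x) = -sqrt(C1 + x^2)
 g(x) = sqrt(C1 + x^2)


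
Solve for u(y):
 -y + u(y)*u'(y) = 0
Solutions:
 u(y) = -sqrt(C1 + y^2)
 u(y) = sqrt(C1 + y^2)


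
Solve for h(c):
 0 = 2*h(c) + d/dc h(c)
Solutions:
 h(c) = C1*exp(-2*c)


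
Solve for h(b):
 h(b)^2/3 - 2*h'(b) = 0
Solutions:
 h(b) = -6/(C1 + b)


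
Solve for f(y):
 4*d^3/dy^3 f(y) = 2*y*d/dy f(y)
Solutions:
 f(y) = C1 + Integral(C2*airyai(2^(2/3)*y/2) + C3*airybi(2^(2/3)*y/2), y)


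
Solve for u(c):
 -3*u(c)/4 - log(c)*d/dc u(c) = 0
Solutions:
 u(c) = C1*exp(-3*li(c)/4)


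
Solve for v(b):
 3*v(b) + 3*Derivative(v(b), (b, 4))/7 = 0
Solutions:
 v(b) = (C1*sin(sqrt(2)*7^(1/4)*b/2) + C2*cos(sqrt(2)*7^(1/4)*b/2))*exp(-sqrt(2)*7^(1/4)*b/2) + (C3*sin(sqrt(2)*7^(1/4)*b/2) + C4*cos(sqrt(2)*7^(1/4)*b/2))*exp(sqrt(2)*7^(1/4)*b/2)


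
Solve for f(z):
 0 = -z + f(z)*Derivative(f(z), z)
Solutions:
 f(z) = -sqrt(C1 + z^2)
 f(z) = sqrt(C1 + z^2)


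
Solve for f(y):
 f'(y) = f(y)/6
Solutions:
 f(y) = C1*exp(y/6)


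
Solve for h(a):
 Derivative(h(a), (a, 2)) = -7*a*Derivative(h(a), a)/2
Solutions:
 h(a) = C1 + C2*erf(sqrt(7)*a/2)


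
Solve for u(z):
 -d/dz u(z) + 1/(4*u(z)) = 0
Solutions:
 u(z) = -sqrt(C1 + 2*z)/2
 u(z) = sqrt(C1 + 2*z)/2


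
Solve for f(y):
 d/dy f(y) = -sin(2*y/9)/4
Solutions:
 f(y) = C1 + 9*cos(2*y/9)/8


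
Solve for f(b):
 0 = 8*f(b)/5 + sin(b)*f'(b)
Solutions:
 f(b) = C1*(cos(b) + 1)^(4/5)/(cos(b) - 1)^(4/5)


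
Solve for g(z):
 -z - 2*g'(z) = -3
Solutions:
 g(z) = C1 - z^2/4 + 3*z/2


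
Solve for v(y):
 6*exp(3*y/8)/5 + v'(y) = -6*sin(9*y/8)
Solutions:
 v(y) = C1 - 16*exp(3*y/8)/5 + 16*cos(9*y/8)/3


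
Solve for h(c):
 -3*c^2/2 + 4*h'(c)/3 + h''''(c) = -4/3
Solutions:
 h(c) = C1 + C4*exp(-6^(2/3)*c/3) + 3*c^3/8 - c + (C2*sin(2^(2/3)*3^(1/6)*c/2) + C3*cos(2^(2/3)*3^(1/6)*c/2))*exp(6^(2/3)*c/6)


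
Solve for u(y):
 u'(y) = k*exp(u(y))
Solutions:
 u(y) = log(-1/(C1 + k*y))


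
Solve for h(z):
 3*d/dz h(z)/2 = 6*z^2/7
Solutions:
 h(z) = C1 + 4*z^3/21


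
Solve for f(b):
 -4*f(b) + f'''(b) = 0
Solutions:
 f(b) = C3*exp(2^(2/3)*b) + (C1*sin(2^(2/3)*sqrt(3)*b/2) + C2*cos(2^(2/3)*sqrt(3)*b/2))*exp(-2^(2/3)*b/2)


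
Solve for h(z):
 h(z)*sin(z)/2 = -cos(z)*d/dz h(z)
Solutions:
 h(z) = C1*sqrt(cos(z))


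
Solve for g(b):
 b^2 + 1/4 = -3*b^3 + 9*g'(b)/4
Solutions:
 g(b) = C1 + b^4/3 + 4*b^3/27 + b/9


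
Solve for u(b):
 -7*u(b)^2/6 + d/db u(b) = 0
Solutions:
 u(b) = -6/(C1 + 7*b)


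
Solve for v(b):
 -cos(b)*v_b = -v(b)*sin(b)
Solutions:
 v(b) = C1/cos(b)


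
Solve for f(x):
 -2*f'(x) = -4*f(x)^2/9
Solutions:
 f(x) = -9/(C1 + 2*x)


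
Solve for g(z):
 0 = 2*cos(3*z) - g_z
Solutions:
 g(z) = C1 + 2*sin(3*z)/3


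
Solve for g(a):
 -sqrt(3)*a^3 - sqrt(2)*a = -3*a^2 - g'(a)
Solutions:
 g(a) = C1 + sqrt(3)*a^4/4 - a^3 + sqrt(2)*a^2/2


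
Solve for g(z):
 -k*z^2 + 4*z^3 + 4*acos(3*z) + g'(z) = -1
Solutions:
 g(z) = C1 + k*z^3/3 - z^4 - 4*z*acos(3*z) - z + 4*sqrt(1 - 9*z^2)/3


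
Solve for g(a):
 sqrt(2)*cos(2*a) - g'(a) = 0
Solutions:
 g(a) = C1 + sqrt(2)*sin(2*a)/2


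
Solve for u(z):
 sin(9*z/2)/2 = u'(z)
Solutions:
 u(z) = C1 - cos(9*z/2)/9


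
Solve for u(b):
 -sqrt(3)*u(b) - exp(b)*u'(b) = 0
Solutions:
 u(b) = C1*exp(sqrt(3)*exp(-b))


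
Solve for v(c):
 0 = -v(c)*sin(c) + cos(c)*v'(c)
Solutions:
 v(c) = C1/cos(c)


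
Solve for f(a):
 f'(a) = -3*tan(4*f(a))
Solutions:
 f(a) = -asin(C1*exp(-12*a))/4 + pi/4
 f(a) = asin(C1*exp(-12*a))/4


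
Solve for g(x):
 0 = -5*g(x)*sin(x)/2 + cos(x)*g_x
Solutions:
 g(x) = C1/cos(x)^(5/2)


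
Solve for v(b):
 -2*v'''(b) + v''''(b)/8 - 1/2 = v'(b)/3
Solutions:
 v(b) = C1 + C2*exp(b*(-2^(2/3)*(33*sqrt(17) + 1033)^(1/3) - 128*2^(1/3)/(33*sqrt(17) + 1033)^(1/3) + 32)/6)*sin(2^(1/3)*sqrt(3)*b*(-2^(1/3)*(33*sqrt(17) + 1033)^(1/3) + 128/(33*sqrt(17) + 1033)^(1/3))/6) + C3*exp(b*(-2^(2/3)*(33*sqrt(17) + 1033)^(1/3) - 128*2^(1/3)/(33*sqrt(17) + 1033)^(1/3) + 32)/6)*cos(2^(1/3)*sqrt(3)*b*(-2^(1/3)*(33*sqrt(17) + 1033)^(1/3) + 128/(33*sqrt(17) + 1033)^(1/3))/6) + C4*exp(b*(128*2^(1/3)/(33*sqrt(17) + 1033)^(1/3) + 16 + 2^(2/3)*(33*sqrt(17) + 1033)^(1/3))/3) - 3*b/2


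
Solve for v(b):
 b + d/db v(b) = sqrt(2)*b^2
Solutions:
 v(b) = C1 + sqrt(2)*b^3/3 - b^2/2


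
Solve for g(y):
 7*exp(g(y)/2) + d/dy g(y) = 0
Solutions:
 g(y) = 2*log(1/(C1 + 7*y)) + 2*log(2)


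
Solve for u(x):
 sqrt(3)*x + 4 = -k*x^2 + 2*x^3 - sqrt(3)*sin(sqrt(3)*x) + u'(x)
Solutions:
 u(x) = C1 + k*x^3/3 - x^4/2 + sqrt(3)*x^2/2 + 4*x - cos(sqrt(3)*x)


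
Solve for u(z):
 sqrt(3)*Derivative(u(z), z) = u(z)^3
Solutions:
 u(z) = -sqrt(6)*sqrt(-1/(C1 + sqrt(3)*z))/2
 u(z) = sqrt(6)*sqrt(-1/(C1 + sqrt(3)*z))/2


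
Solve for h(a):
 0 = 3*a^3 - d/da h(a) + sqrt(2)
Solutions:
 h(a) = C1 + 3*a^4/4 + sqrt(2)*a


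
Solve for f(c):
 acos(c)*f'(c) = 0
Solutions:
 f(c) = C1


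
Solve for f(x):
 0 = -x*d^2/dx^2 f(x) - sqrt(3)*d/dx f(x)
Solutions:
 f(x) = C1 + C2*x^(1 - sqrt(3))


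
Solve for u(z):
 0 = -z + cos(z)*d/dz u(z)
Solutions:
 u(z) = C1 + Integral(z/cos(z), z)


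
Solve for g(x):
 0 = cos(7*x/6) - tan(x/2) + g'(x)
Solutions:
 g(x) = C1 - 2*log(cos(x/2)) - 6*sin(7*x/6)/7


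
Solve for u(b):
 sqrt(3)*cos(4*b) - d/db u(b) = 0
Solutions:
 u(b) = C1 + sqrt(3)*sin(4*b)/4


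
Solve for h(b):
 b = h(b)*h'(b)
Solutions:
 h(b) = -sqrt(C1 + b^2)
 h(b) = sqrt(C1 + b^2)


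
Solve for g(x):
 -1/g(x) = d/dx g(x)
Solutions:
 g(x) = -sqrt(C1 - 2*x)
 g(x) = sqrt(C1 - 2*x)


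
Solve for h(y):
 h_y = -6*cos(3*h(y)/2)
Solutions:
 h(y) = -2*asin((C1 + exp(18*y))/(C1 - exp(18*y)))/3 + 2*pi/3
 h(y) = 2*asin((C1 + exp(18*y))/(C1 - exp(18*y)))/3


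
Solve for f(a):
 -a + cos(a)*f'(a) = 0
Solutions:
 f(a) = C1 + Integral(a/cos(a), a)


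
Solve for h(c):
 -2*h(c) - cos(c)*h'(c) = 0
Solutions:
 h(c) = C1*(sin(c) - 1)/(sin(c) + 1)


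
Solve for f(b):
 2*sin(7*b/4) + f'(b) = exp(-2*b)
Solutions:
 f(b) = C1 + 8*cos(7*b/4)/7 - exp(-2*b)/2


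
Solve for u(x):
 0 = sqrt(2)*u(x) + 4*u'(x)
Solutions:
 u(x) = C1*exp(-sqrt(2)*x/4)


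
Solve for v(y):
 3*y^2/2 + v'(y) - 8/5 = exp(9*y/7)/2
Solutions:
 v(y) = C1 - y^3/2 + 8*y/5 + 7*exp(9*y/7)/18


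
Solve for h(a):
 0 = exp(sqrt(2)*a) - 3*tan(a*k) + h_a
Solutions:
 h(a) = C1 + 3*Piecewise((-log(cos(a*k))/k, Ne(k, 0)), (0, True)) - sqrt(2)*exp(sqrt(2)*a)/2


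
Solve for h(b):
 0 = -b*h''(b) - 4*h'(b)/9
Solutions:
 h(b) = C1 + C2*b^(5/9)


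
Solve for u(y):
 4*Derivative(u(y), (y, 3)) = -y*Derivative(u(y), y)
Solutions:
 u(y) = C1 + Integral(C2*airyai(-2^(1/3)*y/2) + C3*airybi(-2^(1/3)*y/2), y)


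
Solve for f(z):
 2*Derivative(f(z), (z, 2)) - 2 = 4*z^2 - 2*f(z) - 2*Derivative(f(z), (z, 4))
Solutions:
 f(z) = 2*z^2 + (C1*sin(sqrt(3)*z/2) + C2*cos(sqrt(3)*z/2))*exp(-z/2) + (C3*sin(sqrt(3)*z/2) + C4*cos(sqrt(3)*z/2))*exp(z/2) - 3


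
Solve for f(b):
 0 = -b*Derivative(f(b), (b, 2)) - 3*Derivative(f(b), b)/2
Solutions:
 f(b) = C1 + C2/sqrt(b)


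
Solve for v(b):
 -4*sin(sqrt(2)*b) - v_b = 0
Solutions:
 v(b) = C1 + 2*sqrt(2)*cos(sqrt(2)*b)


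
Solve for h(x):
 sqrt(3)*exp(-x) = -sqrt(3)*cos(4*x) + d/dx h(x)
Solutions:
 h(x) = C1 + sqrt(3)*sin(4*x)/4 - sqrt(3)*exp(-x)


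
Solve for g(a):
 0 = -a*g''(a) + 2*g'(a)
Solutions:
 g(a) = C1 + C2*a^3


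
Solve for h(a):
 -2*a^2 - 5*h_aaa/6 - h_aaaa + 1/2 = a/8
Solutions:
 h(a) = C1 + C2*a + C3*a^2 + C4*exp(-5*a/6) - a^5/25 + 187*a^4/800 - 511*a^3/500


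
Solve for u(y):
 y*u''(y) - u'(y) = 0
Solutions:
 u(y) = C1 + C2*y^2


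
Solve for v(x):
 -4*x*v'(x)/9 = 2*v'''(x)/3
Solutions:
 v(x) = C1 + Integral(C2*airyai(-2^(1/3)*3^(2/3)*x/3) + C3*airybi(-2^(1/3)*3^(2/3)*x/3), x)


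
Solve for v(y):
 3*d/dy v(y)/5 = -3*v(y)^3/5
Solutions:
 v(y) = -sqrt(2)*sqrt(-1/(C1 - y))/2
 v(y) = sqrt(2)*sqrt(-1/(C1 - y))/2


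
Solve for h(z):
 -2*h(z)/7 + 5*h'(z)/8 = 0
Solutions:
 h(z) = C1*exp(16*z/35)


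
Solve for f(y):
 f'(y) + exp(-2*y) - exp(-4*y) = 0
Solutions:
 f(y) = C1 + exp(-2*y)/2 - exp(-4*y)/4


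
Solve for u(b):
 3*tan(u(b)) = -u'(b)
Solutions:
 u(b) = pi - asin(C1*exp(-3*b))
 u(b) = asin(C1*exp(-3*b))


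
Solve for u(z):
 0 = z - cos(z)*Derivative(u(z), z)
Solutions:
 u(z) = C1 + Integral(z/cos(z), z)


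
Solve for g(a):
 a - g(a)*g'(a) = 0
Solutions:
 g(a) = -sqrt(C1 + a^2)
 g(a) = sqrt(C1 + a^2)


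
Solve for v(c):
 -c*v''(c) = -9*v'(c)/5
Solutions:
 v(c) = C1 + C2*c^(14/5)


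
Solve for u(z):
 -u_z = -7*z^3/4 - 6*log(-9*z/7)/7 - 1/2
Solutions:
 u(z) = C1 + 7*z^4/16 + 6*z*log(-z)/7 + z*(-12*log(7) - 5 + 24*log(3))/14


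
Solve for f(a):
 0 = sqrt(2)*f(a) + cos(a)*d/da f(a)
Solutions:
 f(a) = C1*(sin(a) - 1)^(sqrt(2)/2)/(sin(a) + 1)^(sqrt(2)/2)


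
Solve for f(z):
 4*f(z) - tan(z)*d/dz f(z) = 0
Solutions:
 f(z) = C1*sin(z)^4


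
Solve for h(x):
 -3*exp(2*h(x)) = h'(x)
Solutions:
 h(x) = log(-sqrt(-1/(C1 - 3*x))) - log(2)/2
 h(x) = log(-1/(C1 - 3*x))/2 - log(2)/2


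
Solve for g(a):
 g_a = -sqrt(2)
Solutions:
 g(a) = C1 - sqrt(2)*a


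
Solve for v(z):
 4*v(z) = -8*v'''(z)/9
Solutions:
 v(z) = C3*exp(-6^(2/3)*z/2) + (C1*sin(3*2^(2/3)*3^(1/6)*z/4) + C2*cos(3*2^(2/3)*3^(1/6)*z/4))*exp(6^(2/3)*z/4)


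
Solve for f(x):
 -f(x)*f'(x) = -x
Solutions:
 f(x) = -sqrt(C1 + x^2)
 f(x) = sqrt(C1 + x^2)


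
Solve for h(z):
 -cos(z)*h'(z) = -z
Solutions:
 h(z) = C1 + Integral(z/cos(z), z)


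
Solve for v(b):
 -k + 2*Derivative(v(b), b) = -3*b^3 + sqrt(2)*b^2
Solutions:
 v(b) = C1 - 3*b^4/8 + sqrt(2)*b^3/6 + b*k/2


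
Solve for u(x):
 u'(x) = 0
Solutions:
 u(x) = C1


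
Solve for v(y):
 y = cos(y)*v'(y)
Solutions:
 v(y) = C1 + Integral(y/cos(y), y)


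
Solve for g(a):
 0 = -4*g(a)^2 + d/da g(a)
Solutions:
 g(a) = -1/(C1 + 4*a)


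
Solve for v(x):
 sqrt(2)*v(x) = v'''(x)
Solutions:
 v(x) = C3*exp(2^(1/6)*x) + (C1*sin(2^(1/6)*sqrt(3)*x/2) + C2*cos(2^(1/6)*sqrt(3)*x/2))*exp(-2^(1/6)*x/2)


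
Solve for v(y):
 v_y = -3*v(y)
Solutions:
 v(y) = C1*exp(-3*y)


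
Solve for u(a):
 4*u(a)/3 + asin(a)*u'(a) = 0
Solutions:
 u(a) = C1*exp(-4*Integral(1/asin(a), a)/3)


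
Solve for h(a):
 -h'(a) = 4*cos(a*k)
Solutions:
 h(a) = C1 - 4*sin(a*k)/k


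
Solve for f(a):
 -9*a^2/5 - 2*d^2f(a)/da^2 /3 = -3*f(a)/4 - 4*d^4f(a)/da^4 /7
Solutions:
 f(a) = 12*a^2/5 + (C1*sin(21^(1/4)*a*sin(atan(2*sqrt(35)/7)/2)/2) + C2*cos(21^(1/4)*a*sin(atan(2*sqrt(35)/7)/2)/2))*exp(-21^(1/4)*a*cos(atan(2*sqrt(35)/7)/2)/2) + (C3*sin(21^(1/4)*a*sin(atan(2*sqrt(35)/7)/2)/2) + C4*cos(21^(1/4)*a*sin(atan(2*sqrt(35)/7)/2)/2))*exp(21^(1/4)*a*cos(atan(2*sqrt(35)/7)/2)/2) + 64/15


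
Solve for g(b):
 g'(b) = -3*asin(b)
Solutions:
 g(b) = C1 - 3*b*asin(b) - 3*sqrt(1 - b^2)


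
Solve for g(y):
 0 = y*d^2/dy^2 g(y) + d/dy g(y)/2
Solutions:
 g(y) = C1 + C2*sqrt(y)


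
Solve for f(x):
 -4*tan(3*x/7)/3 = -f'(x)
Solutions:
 f(x) = C1 - 28*log(cos(3*x/7))/9


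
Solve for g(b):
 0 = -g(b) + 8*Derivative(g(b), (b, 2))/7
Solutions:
 g(b) = C1*exp(-sqrt(14)*b/4) + C2*exp(sqrt(14)*b/4)


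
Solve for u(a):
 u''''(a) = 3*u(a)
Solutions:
 u(a) = C1*exp(-3^(1/4)*a) + C2*exp(3^(1/4)*a) + C3*sin(3^(1/4)*a) + C4*cos(3^(1/4)*a)


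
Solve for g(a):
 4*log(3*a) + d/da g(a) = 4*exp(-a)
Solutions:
 g(a) = C1 - 4*a*log(a) + 4*a*(1 - log(3)) - 4*exp(-a)


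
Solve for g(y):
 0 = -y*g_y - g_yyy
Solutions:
 g(y) = C1 + Integral(C2*airyai(-y) + C3*airybi(-y), y)


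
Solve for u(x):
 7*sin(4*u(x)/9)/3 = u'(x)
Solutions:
 -7*x/3 + 9*log(cos(4*u(x)/9) - 1)/8 - 9*log(cos(4*u(x)/9) + 1)/8 = C1


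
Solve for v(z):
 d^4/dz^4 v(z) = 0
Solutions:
 v(z) = C1 + C2*z + C3*z^2 + C4*z^3


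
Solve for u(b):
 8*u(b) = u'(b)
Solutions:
 u(b) = C1*exp(8*b)


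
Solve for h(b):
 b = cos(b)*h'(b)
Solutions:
 h(b) = C1 + Integral(b/cos(b), b)


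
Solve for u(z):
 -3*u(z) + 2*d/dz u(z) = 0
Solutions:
 u(z) = C1*exp(3*z/2)


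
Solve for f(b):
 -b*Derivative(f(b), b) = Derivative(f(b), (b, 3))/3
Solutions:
 f(b) = C1 + Integral(C2*airyai(-3^(1/3)*b) + C3*airybi(-3^(1/3)*b), b)


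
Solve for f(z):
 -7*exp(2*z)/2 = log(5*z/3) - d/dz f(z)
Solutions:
 f(z) = C1 + z*log(z) + z*(-log(3) - 1 + log(5)) + 7*exp(2*z)/4


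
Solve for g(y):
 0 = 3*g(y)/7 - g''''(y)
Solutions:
 g(y) = C1*exp(-3^(1/4)*7^(3/4)*y/7) + C2*exp(3^(1/4)*7^(3/4)*y/7) + C3*sin(3^(1/4)*7^(3/4)*y/7) + C4*cos(3^(1/4)*7^(3/4)*y/7)


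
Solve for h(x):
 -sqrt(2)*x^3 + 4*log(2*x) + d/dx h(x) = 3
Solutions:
 h(x) = C1 + sqrt(2)*x^4/4 - 4*x*log(x) - x*log(16) + 7*x


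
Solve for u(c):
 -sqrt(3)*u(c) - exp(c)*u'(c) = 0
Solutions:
 u(c) = C1*exp(sqrt(3)*exp(-c))


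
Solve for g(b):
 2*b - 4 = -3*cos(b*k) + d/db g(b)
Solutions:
 g(b) = C1 + b^2 - 4*b + 3*sin(b*k)/k


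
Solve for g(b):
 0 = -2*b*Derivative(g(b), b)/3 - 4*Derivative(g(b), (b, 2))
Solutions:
 g(b) = C1 + C2*erf(sqrt(3)*b/6)


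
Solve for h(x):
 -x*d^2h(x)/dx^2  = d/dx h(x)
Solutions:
 h(x) = C1 + C2*log(x)


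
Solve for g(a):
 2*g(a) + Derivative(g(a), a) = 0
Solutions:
 g(a) = C1*exp(-2*a)


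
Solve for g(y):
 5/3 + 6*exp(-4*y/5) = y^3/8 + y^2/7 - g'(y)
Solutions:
 g(y) = C1 + y^4/32 + y^3/21 - 5*y/3 + 15*exp(-4*y/5)/2


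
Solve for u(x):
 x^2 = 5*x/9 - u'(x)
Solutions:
 u(x) = C1 - x^3/3 + 5*x^2/18


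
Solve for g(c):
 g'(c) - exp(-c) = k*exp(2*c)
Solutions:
 g(c) = C1 + k*exp(2*c)/2 - exp(-c)


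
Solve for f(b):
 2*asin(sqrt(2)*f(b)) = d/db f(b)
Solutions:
 Integral(1/asin(sqrt(2)*_y), (_y, f(b))) = C1 + 2*b


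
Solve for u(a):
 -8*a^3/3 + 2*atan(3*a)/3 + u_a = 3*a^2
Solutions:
 u(a) = C1 + 2*a^4/3 + a^3 - 2*a*atan(3*a)/3 + log(9*a^2 + 1)/9


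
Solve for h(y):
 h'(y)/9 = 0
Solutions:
 h(y) = C1


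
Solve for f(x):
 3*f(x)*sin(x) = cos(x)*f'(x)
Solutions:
 f(x) = C1/cos(x)^3


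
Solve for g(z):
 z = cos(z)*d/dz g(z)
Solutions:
 g(z) = C1 + Integral(z/cos(z), z)


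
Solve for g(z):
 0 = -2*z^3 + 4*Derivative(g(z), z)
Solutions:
 g(z) = C1 + z^4/8


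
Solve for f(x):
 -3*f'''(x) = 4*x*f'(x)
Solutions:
 f(x) = C1 + Integral(C2*airyai(-6^(2/3)*x/3) + C3*airybi(-6^(2/3)*x/3), x)


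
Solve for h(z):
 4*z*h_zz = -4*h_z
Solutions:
 h(z) = C1 + C2*log(z)


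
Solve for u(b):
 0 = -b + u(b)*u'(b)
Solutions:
 u(b) = -sqrt(C1 + b^2)
 u(b) = sqrt(C1 + b^2)


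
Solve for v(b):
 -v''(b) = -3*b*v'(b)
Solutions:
 v(b) = C1 + C2*erfi(sqrt(6)*b/2)


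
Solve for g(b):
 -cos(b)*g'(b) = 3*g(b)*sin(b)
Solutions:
 g(b) = C1*cos(b)^3


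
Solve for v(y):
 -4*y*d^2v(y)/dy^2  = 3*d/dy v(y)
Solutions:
 v(y) = C1 + C2*y^(1/4)


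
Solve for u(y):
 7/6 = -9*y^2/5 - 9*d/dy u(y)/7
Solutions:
 u(y) = C1 - 7*y^3/15 - 49*y/54


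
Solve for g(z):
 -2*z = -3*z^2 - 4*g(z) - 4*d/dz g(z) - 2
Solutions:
 g(z) = C1*exp(-z) - 3*z^2/4 + 2*z - 5/2


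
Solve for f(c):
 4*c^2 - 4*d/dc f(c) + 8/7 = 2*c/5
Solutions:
 f(c) = C1 + c^3/3 - c^2/20 + 2*c/7


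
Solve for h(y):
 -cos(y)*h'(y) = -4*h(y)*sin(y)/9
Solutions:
 h(y) = C1/cos(y)^(4/9)


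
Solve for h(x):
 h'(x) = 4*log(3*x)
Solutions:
 h(x) = C1 + 4*x*log(x) - 4*x + x*log(81)


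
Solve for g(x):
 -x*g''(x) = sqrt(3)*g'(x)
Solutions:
 g(x) = C1 + C2*x^(1 - sqrt(3))


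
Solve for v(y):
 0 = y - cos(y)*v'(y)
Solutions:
 v(y) = C1 + Integral(y/cos(y), y)


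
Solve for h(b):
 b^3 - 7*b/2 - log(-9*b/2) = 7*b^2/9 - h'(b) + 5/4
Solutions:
 h(b) = C1 - b^4/4 + 7*b^3/27 + 7*b^2/4 + b*log(-b) + b*(-log(2) + 1/4 + 2*log(3))


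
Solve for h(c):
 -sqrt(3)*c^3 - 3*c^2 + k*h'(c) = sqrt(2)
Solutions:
 h(c) = C1 + sqrt(3)*c^4/(4*k) + c^3/k + sqrt(2)*c/k


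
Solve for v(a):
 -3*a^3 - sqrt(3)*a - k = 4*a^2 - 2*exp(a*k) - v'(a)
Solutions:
 v(a) = C1 + 3*a^4/4 + 4*a^3/3 + sqrt(3)*a^2/2 + a*k - 2*exp(a*k)/k


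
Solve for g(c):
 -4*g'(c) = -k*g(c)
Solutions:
 g(c) = C1*exp(c*k/4)


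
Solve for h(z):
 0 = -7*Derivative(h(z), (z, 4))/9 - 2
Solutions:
 h(z) = C1 + C2*z + C3*z^2 + C4*z^3 - 3*z^4/28


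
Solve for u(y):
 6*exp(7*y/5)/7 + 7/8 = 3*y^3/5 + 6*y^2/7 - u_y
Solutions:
 u(y) = C1 + 3*y^4/20 + 2*y^3/7 - 7*y/8 - 30*exp(7*y/5)/49


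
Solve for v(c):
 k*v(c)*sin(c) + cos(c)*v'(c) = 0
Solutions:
 v(c) = C1*exp(k*log(cos(c)))


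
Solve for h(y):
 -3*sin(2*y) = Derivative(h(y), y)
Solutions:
 h(y) = C1 + 3*cos(2*y)/2


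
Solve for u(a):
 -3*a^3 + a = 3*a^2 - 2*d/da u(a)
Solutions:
 u(a) = C1 + 3*a^4/8 + a^3/2 - a^2/4


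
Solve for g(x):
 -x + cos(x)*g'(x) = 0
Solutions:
 g(x) = C1 + Integral(x/cos(x), x)


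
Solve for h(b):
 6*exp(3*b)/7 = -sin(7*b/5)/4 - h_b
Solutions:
 h(b) = C1 - 2*exp(3*b)/7 + 5*cos(7*b/5)/28


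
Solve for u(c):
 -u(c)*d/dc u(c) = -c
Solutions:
 u(c) = -sqrt(C1 + c^2)
 u(c) = sqrt(C1 + c^2)


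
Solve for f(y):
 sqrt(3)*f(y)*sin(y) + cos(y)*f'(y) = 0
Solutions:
 f(y) = C1*cos(y)^(sqrt(3))


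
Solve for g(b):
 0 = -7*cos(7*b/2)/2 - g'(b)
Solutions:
 g(b) = C1 - sin(7*b/2)


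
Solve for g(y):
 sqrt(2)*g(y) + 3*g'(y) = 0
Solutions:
 g(y) = C1*exp(-sqrt(2)*y/3)


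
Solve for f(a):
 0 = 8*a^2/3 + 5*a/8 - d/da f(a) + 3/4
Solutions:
 f(a) = C1 + 8*a^3/9 + 5*a^2/16 + 3*a/4


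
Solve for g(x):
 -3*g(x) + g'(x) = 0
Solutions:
 g(x) = C1*exp(3*x)


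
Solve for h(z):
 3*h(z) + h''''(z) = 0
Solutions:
 h(z) = (C1*sin(sqrt(2)*3^(1/4)*z/2) + C2*cos(sqrt(2)*3^(1/4)*z/2))*exp(-sqrt(2)*3^(1/4)*z/2) + (C3*sin(sqrt(2)*3^(1/4)*z/2) + C4*cos(sqrt(2)*3^(1/4)*z/2))*exp(sqrt(2)*3^(1/4)*z/2)


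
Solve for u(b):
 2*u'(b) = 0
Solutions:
 u(b) = C1


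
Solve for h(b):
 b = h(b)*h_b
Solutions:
 h(b) = -sqrt(C1 + b^2)
 h(b) = sqrt(C1 + b^2)


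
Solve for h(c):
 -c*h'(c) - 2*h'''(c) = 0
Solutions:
 h(c) = C1 + Integral(C2*airyai(-2^(2/3)*c/2) + C3*airybi(-2^(2/3)*c/2), c)


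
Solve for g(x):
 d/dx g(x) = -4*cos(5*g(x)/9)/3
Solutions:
 4*x/3 - 9*log(sin(5*g(x)/9) - 1)/10 + 9*log(sin(5*g(x)/9) + 1)/10 = C1


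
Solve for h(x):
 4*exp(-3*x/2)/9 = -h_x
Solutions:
 h(x) = C1 + 8*exp(-3*x/2)/27


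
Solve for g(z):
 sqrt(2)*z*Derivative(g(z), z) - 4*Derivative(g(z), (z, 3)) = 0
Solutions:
 g(z) = C1 + Integral(C2*airyai(sqrt(2)*z/2) + C3*airybi(sqrt(2)*z/2), z)


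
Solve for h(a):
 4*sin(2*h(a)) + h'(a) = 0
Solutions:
 h(a) = pi - acos((-C1 - exp(16*a))/(C1 - exp(16*a)))/2
 h(a) = acos((-C1 - exp(16*a))/(C1 - exp(16*a)))/2


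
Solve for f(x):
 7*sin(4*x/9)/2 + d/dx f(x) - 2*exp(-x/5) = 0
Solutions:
 f(x) = C1 + 63*cos(4*x/9)/8 - 10*exp(-x/5)


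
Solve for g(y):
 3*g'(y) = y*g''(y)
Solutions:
 g(y) = C1 + C2*y^4


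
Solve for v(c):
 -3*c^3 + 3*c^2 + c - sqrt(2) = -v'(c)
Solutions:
 v(c) = C1 + 3*c^4/4 - c^3 - c^2/2 + sqrt(2)*c


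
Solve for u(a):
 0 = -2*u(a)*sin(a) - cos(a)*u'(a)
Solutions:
 u(a) = C1*cos(a)^2


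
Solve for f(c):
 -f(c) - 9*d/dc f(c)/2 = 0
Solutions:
 f(c) = C1*exp(-2*c/9)


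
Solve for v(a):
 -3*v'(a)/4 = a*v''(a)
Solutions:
 v(a) = C1 + C2*a^(1/4)


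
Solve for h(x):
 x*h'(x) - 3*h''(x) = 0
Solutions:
 h(x) = C1 + C2*erfi(sqrt(6)*x/6)


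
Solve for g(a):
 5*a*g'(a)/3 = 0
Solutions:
 g(a) = C1


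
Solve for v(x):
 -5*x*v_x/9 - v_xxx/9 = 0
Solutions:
 v(x) = C1 + Integral(C2*airyai(-5^(1/3)*x) + C3*airybi(-5^(1/3)*x), x)


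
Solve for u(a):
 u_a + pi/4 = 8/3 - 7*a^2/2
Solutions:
 u(a) = C1 - 7*a^3/6 - pi*a/4 + 8*a/3


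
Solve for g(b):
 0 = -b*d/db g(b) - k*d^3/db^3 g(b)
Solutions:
 g(b) = C1 + Integral(C2*airyai(b*(-1/k)^(1/3)) + C3*airybi(b*(-1/k)^(1/3)), b)


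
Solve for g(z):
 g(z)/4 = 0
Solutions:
 g(z) = 0


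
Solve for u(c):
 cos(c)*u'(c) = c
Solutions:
 u(c) = C1 + Integral(c/cos(c), c)


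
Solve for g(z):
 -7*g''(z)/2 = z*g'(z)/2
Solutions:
 g(z) = C1 + C2*erf(sqrt(14)*z/14)


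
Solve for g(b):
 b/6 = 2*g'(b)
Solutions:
 g(b) = C1 + b^2/24


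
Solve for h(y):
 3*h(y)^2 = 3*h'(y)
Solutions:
 h(y) = -1/(C1 + y)


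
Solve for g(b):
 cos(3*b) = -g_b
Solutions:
 g(b) = C1 - sin(3*b)/3


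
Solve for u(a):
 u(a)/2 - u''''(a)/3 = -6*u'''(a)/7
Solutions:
 u(a) = C1*exp(a*(9 - 7*sqrt(-2*7^(2/3)/(-243 + sqrt(78257))^(1/3) + 7^(1/3)*(-243 + sqrt(78257))^(1/3)/7 + 81/49))/14)*sin(a*sqrt(-162/49 - 2*7^(2/3)/(-243 + sqrt(78257))^(1/3) + 7^(1/3)*(-243 + sqrt(78257))^(1/3)/7 + 1458/(343*sqrt(-2*7^(2/3)/(-243 + sqrt(78257))^(1/3) + 7^(1/3)*(-243 + sqrt(78257))^(1/3)/7 + 81/49)))/2) + C2*exp(a*(9 - 7*sqrt(-2*7^(2/3)/(-243 + sqrt(78257))^(1/3) + 7^(1/3)*(-243 + sqrt(78257))^(1/3)/7 + 81/49))/14)*cos(a*sqrt(-162/49 - 2*7^(2/3)/(-243 + sqrt(78257))^(1/3) + 7^(1/3)*(-243 + sqrt(78257))^(1/3)/7 + 1458/(343*sqrt(-2*7^(2/3)/(-243 + sqrt(78257))^(1/3) + 7^(1/3)*(-243 + sqrt(78257))^(1/3)/7 + 81/49)))/2) + C3*exp(a*(7*sqrt(-2*7^(2/3)/(-243 + sqrt(78257))^(1/3) + 7^(1/3)*(-243 + sqrt(78257))^(1/3)/7 + 81/49) + 9 + 7*sqrt(-7^(1/3)*(-243 + sqrt(78257))^(1/3)/7 + 2*7^(2/3)/(-243 + sqrt(78257))^(1/3) + 162/49 + 1458/(343*sqrt(-2*7^(2/3)/(-243 + sqrt(78257))^(1/3) + 7^(1/3)*(-243 + sqrt(78257))^(1/3)/7 + 81/49))))/14) + C4*exp(a*(-7*sqrt(-7^(1/3)*(-243 + sqrt(78257))^(1/3)/7 + 2*7^(2/3)/(-243 + sqrt(78257))^(1/3) + 162/49 + 1458/(343*sqrt(-2*7^(2/3)/(-243 + sqrt(78257))^(1/3) + 7^(1/3)*(-243 + sqrt(78257))^(1/3)/7 + 81/49))) + 7*sqrt(-2*7^(2/3)/(-243 + sqrt(78257))^(1/3) + 7^(1/3)*(-243 + sqrt(78257))^(1/3)/7 + 81/49) + 9)/14)


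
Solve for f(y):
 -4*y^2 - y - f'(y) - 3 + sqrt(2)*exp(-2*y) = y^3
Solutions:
 f(y) = C1 - y^4/4 - 4*y^3/3 - y^2/2 - 3*y - sqrt(2)*exp(-2*y)/2


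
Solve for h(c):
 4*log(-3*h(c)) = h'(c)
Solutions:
 -Integral(1/(log(-_y) + log(3)), (_y, h(c)))/4 = C1 - c


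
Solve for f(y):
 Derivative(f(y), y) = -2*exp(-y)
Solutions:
 f(y) = C1 + 2*exp(-y)


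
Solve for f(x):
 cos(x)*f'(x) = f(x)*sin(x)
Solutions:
 f(x) = C1/cos(x)


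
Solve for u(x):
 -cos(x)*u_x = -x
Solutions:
 u(x) = C1 + Integral(x/cos(x), x)


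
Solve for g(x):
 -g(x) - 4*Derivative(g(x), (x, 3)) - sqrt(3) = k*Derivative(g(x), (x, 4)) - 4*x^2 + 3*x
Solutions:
 g(x) = C1*exp(x*Piecewise((-sqrt(-2*2^(1/3)*(-1/k^3)^(1/3) + 4/k^2)/2 - sqrt(2*2^(1/3)*(-1/k^3)^(1/3) + 8/k^2 + 16/(k^3*sqrt(-2*2^(1/3)*(-1/k^3)^(1/3) + 4/k^2)))/2 - 1/k, Eq(1/k, 0)), (-sqrt(2*(sqrt(-1/(27*k^3) + k^(-6)) + k^(-3))^(1/3) + 2/(3*k*(sqrt(-1/(27*k^3) + k^(-6)) + k^(-3))^(1/3)) + 4/k^2)/2 - sqrt(-2*(sqrt(-1/(27*k^3) + k^(-6)) + k^(-3))^(1/3) - 2/(3*k*(sqrt(-1/(27*k^3) + k^(-6)) + k^(-3))^(1/3)) + 8/k^2 + 16/(k^3*sqrt(2*(sqrt(-1/(27*k^3) + k^(-6)) + k^(-3))^(1/3) + 2/(3*k*(sqrt(-1/(27*k^3) + k^(-6)) + k^(-3))^(1/3)) + 4/k^2)))/2 - 1/k, True))) + C2*exp(x*Piecewise((-sqrt(-2*2^(1/3)*(-1/k^3)^(1/3) + 4/k^2)/2 + sqrt(2*2^(1/3)*(-1/k^3)^(1/3) + 8/k^2 + 16/(k^3*sqrt(-2*2^(1/3)*(-1/k^3)^(1/3) + 4/k^2)))/2 - 1/k, Eq(1/k, 0)), (-sqrt(2*(sqrt(-1/(27*k^3) + k^(-6)) + k^(-3))^(1/3) + 2/(3*k*(sqrt(-1/(27*k^3) + k^(-6)) + k^(-3))^(1/3)) + 4/k^2)/2 + sqrt(-2*(sqrt(-1/(27*k^3) + k^(-6)) + k^(-3))^(1/3) - 2/(3*k*(sqrt(-1/(27*k^3) + k^(-6)) + k^(-3))^(1/3)) + 8/k^2 + 16/(k^3*sqrt(2*(sqrt(-1/(27*k^3) + k^(-6)) + k^(-3))^(1/3) + 2/(3*k*(sqrt(-1/(27*k^3) + k^(-6)) + k^(-3))^(1/3)) + 4/k^2)))/2 - 1/k, True))) + C3*exp(x*Piecewise((sqrt(-2*2^(1/3)*(-1/k^3)^(1/3) + 4/k^2)/2 - sqrt(2*2^(1/3)*(-1/k^3)^(1/3) + 8/k^2 - 16/(k^3*sqrt(-2*2^(1/3)*(-1/k^3)^(1/3) + 4/k^2)))/2 - 1/k, Eq(1/k, 0)), (sqrt(2*(sqrt(-1/(27*k^3) + k^(-6)) + k^(-3))^(1/3) + 2/(3*k*(sqrt(-1/(27*k^3) + k^(-6)) + k^(-3))^(1/3)) + 4/k^2)/2 - sqrt(-2*(sqrt(-1/(27*k^3) + k^(-6)) + k^(-3))^(1/3) - 2/(3*k*(sqrt(-1/(27*k^3) + k^(-6)) + k^(-3))^(1/3)) + 8/k^2 - 16/(k^3*sqrt(2*(sqrt(-1/(27*k^3) + k^(-6)) + k^(-3))^(1/3) + 2/(3*k*(sqrt(-1/(27*k^3) + k^(-6)) + k^(-3))^(1/3)) + 4/k^2)))/2 - 1/k, True))) + C4*exp(x*Piecewise((sqrt(-2*2^(1/3)*(-1/k^3)^(1/3) + 4/k^2)/2 + sqrt(2*2^(1/3)*(-1/k^3)^(1/3) + 8/k^2 - 16/(k^3*sqrt(-2*2^(1/3)*(-1/k^3)^(1/3) + 4/k^2)))/2 - 1/k, Eq(1/k, 0)), (sqrt(2*(sqrt(-1/(27*k^3) + k^(-6)) + k^(-3))^(1/3) + 2/(3*k*(sqrt(-1/(27*k^3) + k^(-6)) + k^(-3))^(1/3)) + 4/k^2)/2 + sqrt(-2*(sqrt(-1/(27*k^3) + k^(-6)) + k^(-3))^(1/3) - 2/(3*k*(sqrt(-1/(27*k^3) + k^(-6)) + k^(-3))^(1/3)) + 8/k^2 - 16/(k^3*sqrt(2*(sqrt(-1/(27*k^3) + k^(-6)) + k^(-3))^(1/3) + 2/(3*k*(sqrt(-1/(27*k^3) + k^(-6)) + k^(-3))^(1/3)) + 4/k^2)))/2 - 1/k, True))) + 4*x^2 - 3*x - sqrt(3)


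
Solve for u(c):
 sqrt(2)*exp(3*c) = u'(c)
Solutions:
 u(c) = C1 + sqrt(2)*exp(3*c)/3


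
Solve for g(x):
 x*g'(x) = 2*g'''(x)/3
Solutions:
 g(x) = C1 + Integral(C2*airyai(2^(2/3)*3^(1/3)*x/2) + C3*airybi(2^(2/3)*3^(1/3)*x/2), x)


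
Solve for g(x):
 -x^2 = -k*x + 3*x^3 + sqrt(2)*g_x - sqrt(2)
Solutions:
 g(x) = C1 + sqrt(2)*k*x^2/4 - 3*sqrt(2)*x^4/8 - sqrt(2)*x^3/6 + x


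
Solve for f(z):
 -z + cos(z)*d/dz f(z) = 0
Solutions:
 f(z) = C1 + Integral(z/cos(z), z)


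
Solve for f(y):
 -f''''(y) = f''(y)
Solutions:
 f(y) = C1 + C2*y + C3*sin(y) + C4*cos(y)


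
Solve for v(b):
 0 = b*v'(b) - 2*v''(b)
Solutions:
 v(b) = C1 + C2*erfi(b/2)


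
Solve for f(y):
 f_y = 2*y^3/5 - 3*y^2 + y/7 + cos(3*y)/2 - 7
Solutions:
 f(y) = C1 + y^4/10 - y^3 + y^2/14 - 7*y + sin(3*y)/6


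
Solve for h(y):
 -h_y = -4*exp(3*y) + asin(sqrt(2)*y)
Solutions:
 h(y) = C1 - y*asin(sqrt(2)*y) - sqrt(2)*sqrt(1 - 2*y^2)/2 + 4*exp(3*y)/3


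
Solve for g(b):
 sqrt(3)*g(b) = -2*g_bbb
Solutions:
 g(b) = C3*exp(-2^(2/3)*3^(1/6)*b/2) + (C1*sin(6^(2/3)*b/4) + C2*cos(6^(2/3)*b/4))*exp(2^(2/3)*3^(1/6)*b/4)


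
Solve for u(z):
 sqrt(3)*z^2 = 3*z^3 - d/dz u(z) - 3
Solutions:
 u(z) = C1 + 3*z^4/4 - sqrt(3)*z^3/3 - 3*z


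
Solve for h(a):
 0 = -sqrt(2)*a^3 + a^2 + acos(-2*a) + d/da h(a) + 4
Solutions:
 h(a) = C1 + sqrt(2)*a^4/4 - a^3/3 - a*acos(-2*a) - 4*a - sqrt(1 - 4*a^2)/2


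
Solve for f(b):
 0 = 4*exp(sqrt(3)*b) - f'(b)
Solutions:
 f(b) = C1 + 4*sqrt(3)*exp(sqrt(3)*b)/3


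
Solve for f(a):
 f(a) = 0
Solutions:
 f(a) = 0


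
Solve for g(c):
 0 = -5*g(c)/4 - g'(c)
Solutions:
 g(c) = C1*exp(-5*c/4)


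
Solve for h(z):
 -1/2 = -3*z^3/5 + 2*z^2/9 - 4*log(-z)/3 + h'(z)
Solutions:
 h(z) = C1 + 3*z^4/20 - 2*z^3/27 + 4*z*log(-z)/3 - 11*z/6


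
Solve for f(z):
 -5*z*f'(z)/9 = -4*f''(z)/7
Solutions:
 f(z) = C1 + C2*erfi(sqrt(70)*z/12)


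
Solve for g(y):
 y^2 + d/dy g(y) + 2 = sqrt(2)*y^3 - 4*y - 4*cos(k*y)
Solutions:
 g(y) = C1 + sqrt(2)*y^4/4 - y^3/3 - 2*y^2 - 2*y - 4*sin(k*y)/k


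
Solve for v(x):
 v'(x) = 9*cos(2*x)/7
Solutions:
 v(x) = C1 + 9*sin(2*x)/14


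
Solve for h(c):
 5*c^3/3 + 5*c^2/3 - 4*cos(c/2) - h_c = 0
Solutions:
 h(c) = C1 + 5*c^4/12 + 5*c^3/9 - 8*sin(c/2)


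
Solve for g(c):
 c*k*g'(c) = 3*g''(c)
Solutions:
 g(c) = Piecewise((-sqrt(6)*sqrt(pi)*C1*erf(sqrt(6)*c*sqrt(-k)/6)/(2*sqrt(-k)) - C2, (k > 0) | (k < 0)), (-C1*c - C2, True))


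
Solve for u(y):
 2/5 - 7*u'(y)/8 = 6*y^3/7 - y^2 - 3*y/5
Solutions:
 u(y) = C1 - 12*y^4/49 + 8*y^3/21 + 12*y^2/35 + 16*y/35


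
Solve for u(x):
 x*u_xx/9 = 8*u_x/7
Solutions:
 u(x) = C1 + C2*x^(79/7)


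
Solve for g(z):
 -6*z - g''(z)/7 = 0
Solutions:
 g(z) = C1 + C2*z - 7*z^3


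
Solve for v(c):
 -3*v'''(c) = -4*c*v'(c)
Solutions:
 v(c) = C1 + Integral(C2*airyai(6^(2/3)*c/3) + C3*airybi(6^(2/3)*c/3), c)


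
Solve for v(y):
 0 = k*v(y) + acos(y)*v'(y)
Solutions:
 v(y) = C1*exp(-k*Integral(1/acos(y), y))


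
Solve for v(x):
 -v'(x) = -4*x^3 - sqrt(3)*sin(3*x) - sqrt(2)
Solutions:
 v(x) = C1 + x^4 + sqrt(2)*x - sqrt(3)*cos(3*x)/3


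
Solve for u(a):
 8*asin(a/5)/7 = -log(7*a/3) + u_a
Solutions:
 u(a) = C1 + a*log(a) + 8*a*asin(a/5)/7 - a*log(3) - a + a*log(7) + 8*sqrt(25 - a^2)/7


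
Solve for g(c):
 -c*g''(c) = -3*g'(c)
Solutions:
 g(c) = C1 + C2*c^4


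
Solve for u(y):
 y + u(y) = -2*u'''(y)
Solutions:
 u(y) = C3*exp(-2^(2/3)*y/2) - y + (C1*sin(2^(2/3)*sqrt(3)*y/4) + C2*cos(2^(2/3)*sqrt(3)*y/4))*exp(2^(2/3)*y/4)


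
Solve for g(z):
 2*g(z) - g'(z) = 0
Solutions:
 g(z) = C1*exp(2*z)


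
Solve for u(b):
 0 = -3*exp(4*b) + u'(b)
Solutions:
 u(b) = C1 + 3*exp(4*b)/4


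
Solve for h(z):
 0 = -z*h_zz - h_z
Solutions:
 h(z) = C1 + C2*log(z)


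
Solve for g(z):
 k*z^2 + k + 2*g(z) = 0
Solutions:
 g(z) = k*(-z^2 - 1)/2


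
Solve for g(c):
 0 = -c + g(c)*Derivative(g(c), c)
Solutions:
 g(c) = -sqrt(C1 + c^2)
 g(c) = sqrt(C1 + c^2)


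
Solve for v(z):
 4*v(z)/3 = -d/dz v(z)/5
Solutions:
 v(z) = C1*exp(-20*z/3)


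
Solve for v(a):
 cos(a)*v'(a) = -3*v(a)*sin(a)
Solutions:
 v(a) = C1*cos(a)^3


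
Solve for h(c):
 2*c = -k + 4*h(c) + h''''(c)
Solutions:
 h(c) = c/2 + k/4 + (C1*sin(c) + C2*cos(c))*exp(-c) + (C3*sin(c) + C4*cos(c))*exp(c)


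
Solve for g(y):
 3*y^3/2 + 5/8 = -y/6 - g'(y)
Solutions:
 g(y) = C1 - 3*y^4/8 - y^2/12 - 5*y/8


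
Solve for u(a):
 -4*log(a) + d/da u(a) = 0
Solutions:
 u(a) = C1 + 4*a*log(a) - 4*a


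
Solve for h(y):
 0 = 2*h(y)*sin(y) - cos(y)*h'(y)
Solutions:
 h(y) = C1/cos(y)^2


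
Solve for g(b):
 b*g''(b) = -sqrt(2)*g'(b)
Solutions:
 g(b) = C1 + C2*b^(1 - sqrt(2))


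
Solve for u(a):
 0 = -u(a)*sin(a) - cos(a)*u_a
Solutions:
 u(a) = C1*cos(a)


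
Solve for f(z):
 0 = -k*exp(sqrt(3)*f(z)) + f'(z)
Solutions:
 f(z) = sqrt(3)*(2*log(-1/(C1 + k*z)) - log(3))/6


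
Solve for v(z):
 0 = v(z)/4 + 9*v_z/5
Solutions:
 v(z) = C1*exp(-5*z/36)


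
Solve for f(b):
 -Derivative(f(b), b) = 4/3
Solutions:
 f(b) = C1 - 4*b/3


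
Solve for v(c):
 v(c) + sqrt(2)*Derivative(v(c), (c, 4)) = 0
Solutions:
 v(c) = (C1*sin(2^(3/8)*c/2) + C2*cos(2^(3/8)*c/2))*exp(-2^(3/8)*c/2) + (C3*sin(2^(3/8)*c/2) + C4*cos(2^(3/8)*c/2))*exp(2^(3/8)*c/2)


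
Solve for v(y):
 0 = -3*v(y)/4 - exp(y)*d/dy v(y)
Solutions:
 v(y) = C1*exp(3*exp(-y)/4)


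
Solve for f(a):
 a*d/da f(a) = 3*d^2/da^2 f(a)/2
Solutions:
 f(a) = C1 + C2*erfi(sqrt(3)*a/3)


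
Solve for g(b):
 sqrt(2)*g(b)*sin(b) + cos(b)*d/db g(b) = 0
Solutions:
 g(b) = C1*cos(b)^(sqrt(2))


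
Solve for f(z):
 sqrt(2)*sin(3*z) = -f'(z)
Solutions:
 f(z) = C1 + sqrt(2)*cos(3*z)/3


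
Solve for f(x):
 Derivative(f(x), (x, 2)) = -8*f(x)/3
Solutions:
 f(x) = C1*sin(2*sqrt(6)*x/3) + C2*cos(2*sqrt(6)*x/3)


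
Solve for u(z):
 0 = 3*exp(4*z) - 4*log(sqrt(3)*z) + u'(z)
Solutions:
 u(z) = C1 + 4*z*log(z) + 2*z*(-2 + log(3)) - 3*exp(4*z)/4


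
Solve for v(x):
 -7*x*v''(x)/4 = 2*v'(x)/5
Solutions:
 v(x) = C1 + C2*x^(27/35)


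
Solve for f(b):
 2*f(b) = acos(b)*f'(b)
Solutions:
 f(b) = C1*exp(2*Integral(1/acos(b), b))


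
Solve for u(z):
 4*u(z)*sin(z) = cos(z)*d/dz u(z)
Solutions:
 u(z) = C1/cos(z)^4


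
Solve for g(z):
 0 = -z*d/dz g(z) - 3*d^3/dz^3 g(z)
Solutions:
 g(z) = C1 + Integral(C2*airyai(-3^(2/3)*z/3) + C3*airybi(-3^(2/3)*z/3), z)


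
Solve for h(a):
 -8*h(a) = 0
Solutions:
 h(a) = 0


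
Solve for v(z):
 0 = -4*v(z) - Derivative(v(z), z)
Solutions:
 v(z) = C1*exp(-4*z)
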